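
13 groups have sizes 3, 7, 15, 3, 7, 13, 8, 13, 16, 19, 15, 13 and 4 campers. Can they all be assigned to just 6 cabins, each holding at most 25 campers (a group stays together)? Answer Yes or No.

Total = 136 campers; ⌈136/25⌉ = 6.
7 groups each exceed half the capacity and cannot share a cabin, forcing at least 7 cabins.
At least 7 cabins are required, but only 6 are allowed.

No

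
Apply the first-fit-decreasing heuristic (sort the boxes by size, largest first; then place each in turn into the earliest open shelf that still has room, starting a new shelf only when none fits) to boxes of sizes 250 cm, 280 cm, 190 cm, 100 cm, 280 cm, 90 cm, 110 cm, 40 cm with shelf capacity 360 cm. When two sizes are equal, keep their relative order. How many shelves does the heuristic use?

Sorted descending: 280, 280, 250, 190, 110, 100, 90, 40.
  280 → shelf 1 (new)  [load 280/360]
  280 → shelf 2 (new)  [load 280/360]
  250 → shelf 3 (new)  [load 250/360]
  190 → shelf 4 (new)  [load 190/360]
  110 → shelf 3  [load 360/360]
  100 → shelf 4  [load 290/360]
  90 → shelf 5 (new)  [load 90/360]
  40 → shelf 1  [load 320/360]
5 shelves opened.

5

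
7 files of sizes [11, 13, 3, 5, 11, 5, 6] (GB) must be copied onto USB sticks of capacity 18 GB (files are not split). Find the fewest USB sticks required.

4

Total = 13 + 11 + 11 + 6 + 5 + 5 + 3 = 54 GB.
Lower bound: ⌈54/18⌉ = 3 USB sticks.
A packing using 4 USB sticks:
  USB stick 1: 13 + 5 = 18
  USB stick 2: 11 + 6 = 17
  USB stick 3: 11 + 5 = 16
  USB stick 4: 3 = 3
No arrangement into 3 USB sticks stays within capacity, so 4 is optimal.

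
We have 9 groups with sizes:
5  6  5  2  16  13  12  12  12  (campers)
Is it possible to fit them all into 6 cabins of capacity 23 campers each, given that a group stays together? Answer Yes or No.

Yes

A valid assignment using 5 cabins:
  cabin 1: 16 + 6 = 22
  cabin 2: 13 + 5 + 5 = 23
  cabin 3: 12 + 2 = 14
  cabin 4: 12 = 12
  cabin 5: 12 = 12
That uses only 5 ≤ 6, so 6 cabins are enough.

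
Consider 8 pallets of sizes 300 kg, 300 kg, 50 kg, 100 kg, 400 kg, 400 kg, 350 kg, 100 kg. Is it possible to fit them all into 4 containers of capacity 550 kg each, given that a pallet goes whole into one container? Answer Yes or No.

Total = 2000 kg; ⌈2000/550⌉ = 4.
5 pallets each exceed half the capacity and cannot share a container, forcing at least 5 containers.
At least 5 containers are required, but only 4 are allowed.

No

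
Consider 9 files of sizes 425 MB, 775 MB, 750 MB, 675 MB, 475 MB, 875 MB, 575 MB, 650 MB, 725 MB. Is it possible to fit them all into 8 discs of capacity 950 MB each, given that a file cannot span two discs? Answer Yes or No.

A valid assignment using 8 discs:
  disc 1: 875 = 875
  disc 2: 775 = 775
  disc 3: 750 = 750
  disc 4: 725 = 725
  disc 5: 675 = 675
  disc 6: 650 = 650
  disc 7: 575 = 575
  disc 8: 475 + 425 = 900
Every load is within 950 MB, so 8 discs suffice.

Yes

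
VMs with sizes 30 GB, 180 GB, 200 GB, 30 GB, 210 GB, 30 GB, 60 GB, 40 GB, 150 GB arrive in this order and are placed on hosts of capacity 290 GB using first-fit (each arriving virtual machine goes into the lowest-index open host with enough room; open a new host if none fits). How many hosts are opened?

  30 → host 1 (new)  [load 30/290]
  180 → host 1  [load 210/290]
  200 → host 2 (new)  [load 200/290]
  30 → host 1  [load 240/290]
  210 → host 3 (new)  [load 210/290]
  30 → host 1  [load 270/290]
  60 → host 2  [load 260/290]
  40 → host 3  [load 250/290]
  150 → host 4 (new)  [load 150/290]
4 hosts opened.

4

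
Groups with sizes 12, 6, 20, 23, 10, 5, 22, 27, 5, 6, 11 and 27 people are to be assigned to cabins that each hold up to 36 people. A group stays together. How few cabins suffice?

Total = 27 + 27 + 23 + 22 + 20 + 12 + 11 + 10 + 6 + 6 + 5 + 5 = 174 people.
Lower bound: ⌈174/36⌉ = 5 cabins.
A packing using 6 cabins:
  cabin 1: 27 + 6 = 33
  cabin 2: 27 + 6 = 33
  cabin 3: 23 + 12 = 35
  cabin 4: 22 + 11 = 33
  cabin 5: 20 + 10 + 5 = 35
  cabin 6: 5 = 5
No arrangement into 5 cabins stays within capacity, so 6 is optimal.

6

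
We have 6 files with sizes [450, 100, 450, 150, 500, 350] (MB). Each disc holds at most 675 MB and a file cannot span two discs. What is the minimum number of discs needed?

Total = 500 + 450 + 450 + 350 + 150 + 100 = 2000 MB.
Lower bound: ⌈2000/675⌉ = 3 discs.
Also, 4 files each exceed 675/2 MB, and no two of those can share a disc, so at least 4 discs are needed.
A packing using 4 discs:
  disc 1: 500 + 150 = 650
  disc 2: 450 + 100 = 550
  disc 3: 450 = 450
  disc 4: 350 = 350
This matches the lower bound, so 4 is optimal.

4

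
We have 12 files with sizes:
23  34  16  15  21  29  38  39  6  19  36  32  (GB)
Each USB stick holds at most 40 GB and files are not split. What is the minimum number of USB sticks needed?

9

Total = 39 + 38 + 36 + 34 + 32 + 29 + 23 + 21 + 19 + 16 + 15 + 6 = 308 GB.
Lower bound: ⌈308/40⌉ = 8 USB sticks.
A packing using 9 USB sticks:
  USB stick 1: 39 = 39
  USB stick 2: 38 = 38
  USB stick 3: 36 = 36
  USB stick 4: 34 + 6 = 40
  USB stick 5: 32 = 32
  USB stick 6: 29 = 29
  USB stick 7: 23 + 16 = 39
  USB stick 8: 21 + 19 = 40
  USB stick 9: 15 = 15
No arrangement into 8 USB sticks stays within capacity, so 9 is optimal.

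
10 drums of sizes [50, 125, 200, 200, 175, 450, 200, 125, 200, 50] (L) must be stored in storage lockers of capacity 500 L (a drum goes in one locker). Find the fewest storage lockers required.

Total = 450 + 200 + 200 + 200 + 200 + 175 + 125 + 125 + 50 + 50 = 1775 L.
Lower bound: ⌈1775/500⌉ = 4 storage lockers.
A packing using 4 storage lockers:
  locker 1: 450 + 50 = 500
  locker 2: 200 + 200 + 50 = 450
  locker 3: 200 + 200 = 400
  locker 4: 175 + 125 + 125 = 425
This matches the lower bound, so 4 is optimal.

4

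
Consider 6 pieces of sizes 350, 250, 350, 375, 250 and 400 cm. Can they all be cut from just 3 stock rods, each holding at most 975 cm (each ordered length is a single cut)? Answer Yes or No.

Yes

A valid assignment using 3 stock rods:
  stock rod 1: 400 + 375 = 775
  stock rod 2: 350 + 350 + 250 = 950
  stock rod 3: 250 = 250
Every load is within 975 cm, so 3 stock rods suffice.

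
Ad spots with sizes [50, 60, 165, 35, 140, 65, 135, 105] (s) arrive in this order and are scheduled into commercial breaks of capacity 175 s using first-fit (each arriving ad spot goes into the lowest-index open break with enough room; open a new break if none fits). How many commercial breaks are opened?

5

  50 → break 1 (new)  [load 50/175]
  60 → break 1  [load 110/175]
  165 → break 2 (new)  [load 165/175]
  35 → break 1  [load 145/175]
  140 → break 3 (new)  [load 140/175]
  65 → break 4 (new)  [load 65/175]
  135 → break 5 (new)  [load 135/175]
  105 → break 4  [load 170/175]
5 commercial breaks opened.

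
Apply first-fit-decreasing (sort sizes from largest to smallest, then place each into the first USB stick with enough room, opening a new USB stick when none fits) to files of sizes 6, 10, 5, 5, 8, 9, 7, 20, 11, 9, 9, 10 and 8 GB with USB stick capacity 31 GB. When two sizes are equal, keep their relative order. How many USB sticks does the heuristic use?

Sorted descending: 20, 11, 10, 10, 9, 9, 9, 8, 8, 7, 6, 5, 5.
  20 → USB stick 1 (new)  [load 20/31]
  11 → USB stick 1  [load 31/31]
  10 → USB stick 2 (new)  [load 10/31]
  10 → USB stick 2  [load 20/31]
  9 → USB stick 2  [load 29/31]
  9 → USB stick 3 (new)  [load 9/31]
  9 → USB stick 3  [load 18/31]
  8 → USB stick 3  [load 26/31]
  8 → USB stick 4 (new)  [load 8/31]
  7 → USB stick 4  [load 15/31]
  6 → USB stick 4  [load 21/31]
  5 → USB stick 3  [load 31/31]
  5 → USB stick 4  [load 26/31]
4 USB sticks opened.

4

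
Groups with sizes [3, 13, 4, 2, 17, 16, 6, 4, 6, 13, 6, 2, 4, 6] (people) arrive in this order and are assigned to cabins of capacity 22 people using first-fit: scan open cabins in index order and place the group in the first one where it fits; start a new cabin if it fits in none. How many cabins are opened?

5

  3 → cabin 1 (new)  [load 3/22]
  13 → cabin 1  [load 16/22]
  4 → cabin 1  [load 20/22]
  2 → cabin 1  [load 22/22]
  17 → cabin 2 (new)  [load 17/22]
  16 → cabin 3 (new)  [load 16/22]
  6 → cabin 3  [load 22/22]
  4 → cabin 2  [load 21/22]
  6 → cabin 4 (new)  [load 6/22]
  13 → cabin 4  [load 19/22]
  6 → cabin 5 (new)  [load 6/22]
  2 → cabin 4  [load 21/22]
  4 → cabin 5  [load 10/22]
  6 → cabin 5  [load 16/22]
5 cabins opened.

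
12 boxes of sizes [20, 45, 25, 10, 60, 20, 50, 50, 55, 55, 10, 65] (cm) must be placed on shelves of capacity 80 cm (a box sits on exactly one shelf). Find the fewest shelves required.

7

Total = 65 + 60 + 55 + 55 + 50 + 50 + 45 + 25 + 20 + 20 + 10 + 10 = 465 cm.
Lower bound: ⌈465/80⌉ = 6 shelves.
Also, 7 boxes each exceed 40 cm, and no two of those can share a shelf, so at least 7 shelves are needed.
A packing using 7 shelves:
  shelf 1: 65 + 10 = 75
  shelf 2: 60 + 20 = 80
  shelf 3: 55 + 25 = 80
  shelf 4: 55 + 20 = 75
  shelf 5: 50 + 10 = 60
  shelf 6: 50 = 50
  shelf 7: 45 = 45
This matches the lower bound, so 7 is optimal.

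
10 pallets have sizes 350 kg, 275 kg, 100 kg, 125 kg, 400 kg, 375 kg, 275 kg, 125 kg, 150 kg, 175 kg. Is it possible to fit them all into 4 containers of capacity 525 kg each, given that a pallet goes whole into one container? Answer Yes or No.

No

Total = 2350 kg; ⌈2350/525⌉ = 5.
At least 5 containers are required, but only 4 are allowed.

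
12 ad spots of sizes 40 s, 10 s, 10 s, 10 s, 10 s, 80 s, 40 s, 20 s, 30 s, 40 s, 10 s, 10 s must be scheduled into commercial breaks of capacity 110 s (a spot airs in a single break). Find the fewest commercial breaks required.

3

Total = 80 + 40 + 40 + 40 + 30 + 20 + 10 + 10 + 10 + 10 + 10 + 10 = 310 s.
Lower bound: ⌈310/110⌉ = 3 commercial breaks.
A packing using 3 commercial breaks:
  break 1: 80 + 30 = 110
  break 2: 40 + 40 + 20 + 10 = 110
  break 3: 40 + 10 + 10 + 10 + 10 + 10 = 90
This matches the lower bound, so 3 is optimal.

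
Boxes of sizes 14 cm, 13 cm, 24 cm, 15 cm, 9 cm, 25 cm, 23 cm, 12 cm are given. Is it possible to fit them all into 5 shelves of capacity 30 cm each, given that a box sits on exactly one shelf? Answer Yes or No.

Total = 135 cm; ⌈135/30⌉ = 5.
The bound of 5 does not rule out 5, but exhaustive search shows no assignment into 5 shelves of capacity 30 cm exists — the minimum is 6.

No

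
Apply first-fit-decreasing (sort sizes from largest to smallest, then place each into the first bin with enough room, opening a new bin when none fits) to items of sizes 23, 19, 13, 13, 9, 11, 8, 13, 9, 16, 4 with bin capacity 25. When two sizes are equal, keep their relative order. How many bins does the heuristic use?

Sorted descending: 23, 19, 16, 13, 13, 13, 11, 9, 9, 8, 4.
  23 → bin 1 (new)  [load 23/25]
  19 → bin 2 (new)  [load 19/25]
  16 → bin 3 (new)  [load 16/25]
  13 → bin 4 (new)  [load 13/25]
  13 → bin 5 (new)  [load 13/25]
  13 → bin 6 (new)  [load 13/25]
  11 → bin 4  [load 24/25]
  9 → bin 3  [load 25/25]
  9 → bin 5  [load 22/25]
  8 → bin 6  [load 21/25]
  4 → bin 2  [load 23/25]
6 bins opened.

6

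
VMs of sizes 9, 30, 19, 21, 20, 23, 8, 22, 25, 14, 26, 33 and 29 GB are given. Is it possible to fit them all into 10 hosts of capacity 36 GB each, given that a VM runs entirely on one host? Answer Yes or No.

A valid assignment using 10 hosts:
  host 1: 33 = 33
  host 2: 30 = 30
  host 3: 29 = 29
  host 4: 26 + 9 = 35
  host 5: 25 + 8 = 33
  host 6: 23 = 23
  host 7: 22 + 14 = 36
  host 8: 21 = 21
  host 9: 20 = 20
  host 10: 19 = 19
Every load is within 36 GB, so 10 hosts suffice.

Yes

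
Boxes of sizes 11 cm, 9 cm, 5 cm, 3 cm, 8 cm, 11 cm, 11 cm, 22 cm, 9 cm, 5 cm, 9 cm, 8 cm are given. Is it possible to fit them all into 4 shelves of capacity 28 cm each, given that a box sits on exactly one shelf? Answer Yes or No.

A valid assignment using 4 shelves:
  shelf 1: 22 + 5 = 27
  shelf 2: 11 + 9 + 8 = 28
  shelf 3: 11 + 9 + 8 = 28
  shelf 4: 11 + 9 + 5 + 3 = 28
Every load is within 28 cm, so 4 shelves suffice.

Yes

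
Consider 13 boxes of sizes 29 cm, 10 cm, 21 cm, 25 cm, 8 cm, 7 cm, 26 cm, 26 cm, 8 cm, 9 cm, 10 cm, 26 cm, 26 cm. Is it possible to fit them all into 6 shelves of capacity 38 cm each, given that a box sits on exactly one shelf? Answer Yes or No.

No

Total = 231 cm; ⌈231/38⌉ = 7.
At least 7 shelves are required, but only 6 are allowed.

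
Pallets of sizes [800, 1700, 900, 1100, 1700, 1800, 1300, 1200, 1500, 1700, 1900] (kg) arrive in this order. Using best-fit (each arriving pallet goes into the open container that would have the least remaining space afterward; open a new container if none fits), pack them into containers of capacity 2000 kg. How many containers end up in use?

  800 → container 1 (new)  [load 800/2000]
  1700 → container 2 (new)  [load 1700/2000]
  900 → container 1  [load 1700/2000]
  1100 → container 3 (new)  [load 1100/2000]
  1700 → container 4 (new)  [load 1700/2000]
  1800 → container 5 (new)  [load 1800/2000]
  1300 → container 6 (new)  [load 1300/2000]
  1200 → container 7 (new)  [load 1200/2000]
  1500 → container 8 (new)  [load 1500/2000]
  1700 → container 9 (new)  [load 1700/2000]
  1900 → container 10 (new)  [load 1900/2000]
10 containers opened.

10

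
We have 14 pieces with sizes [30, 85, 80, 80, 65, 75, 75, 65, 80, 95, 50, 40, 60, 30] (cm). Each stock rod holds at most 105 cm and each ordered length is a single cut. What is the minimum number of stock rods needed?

11

Total = 95 + 85 + 80 + 80 + 80 + 75 + 75 + 65 + 65 + 60 + 50 + 40 + 30 + 30 = 910 cm.
Lower bound: ⌈910/105⌉ = 9 stock rods.
Also, 10 pieces each exceed 105/2 cm, and no two of those can share a stock rod, so at least 10 stock rods are needed.
A packing using 11 stock rods:
  stock rod 1: 95 = 95
  stock rod 2: 85 = 85
  stock rod 3: 80 = 80
  stock rod 4: 80 = 80
  stock rod 5: 80 = 80
  stock rod 6: 75 + 30 = 105
  stock rod 7: 75 + 30 = 105
  stock rod 8: 65 + 40 = 105
  stock rod 9: 65 = 65
  stock rod 10: 60 = 60
  stock rod 11: 50 = 50
No arrangement into 10 stock rods stays within capacity, so 11 is optimal.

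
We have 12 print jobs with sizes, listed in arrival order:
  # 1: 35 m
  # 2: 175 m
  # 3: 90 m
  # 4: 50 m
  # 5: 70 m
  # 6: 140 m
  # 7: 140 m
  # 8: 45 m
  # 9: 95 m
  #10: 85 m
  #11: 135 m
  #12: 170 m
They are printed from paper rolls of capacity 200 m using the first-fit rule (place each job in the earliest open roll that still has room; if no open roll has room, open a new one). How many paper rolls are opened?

  35 → roll 1 (new)  [load 35/200]
  175 → roll 2 (new)  [load 175/200]
  90 → roll 1  [load 125/200]
  50 → roll 1  [load 175/200]
  70 → roll 3 (new)  [load 70/200]
  140 → roll 4 (new)  [load 140/200]
  140 → roll 5 (new)  [load 140/200]
  45 → roll 3  [load 115/200]
  95 → roll 6 (new)  [load 95/200]
  85 → roll 3  [load 200/200]
  135 → roll 7 (new)  [load 135/200]
  170 → roll 8 (new)  [load 170/200]
8 paper rolls opened.

8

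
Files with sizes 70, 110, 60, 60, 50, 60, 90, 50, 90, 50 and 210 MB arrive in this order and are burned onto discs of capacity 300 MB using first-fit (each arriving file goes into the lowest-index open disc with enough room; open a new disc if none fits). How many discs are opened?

  70 → disc 1 (new)  [load 70/300]
  110 → disc 1  [load 180/300]
  60 → disc 1  [load 240/300]
  60 → disc 1  [load 300/300]
  50 → disc 2 (new)  [load 50/300]
  60 → disc 2  [load 110/300]
  90 → disc 2  [load 200/300]
  50 → disc 2  [load 250/300]
  90 → disc 3 (new)  [load 90/300]
  50 → disc 2  [load 300/300]
  210 → disc 3  [load 300/300]
3 discs opened.

3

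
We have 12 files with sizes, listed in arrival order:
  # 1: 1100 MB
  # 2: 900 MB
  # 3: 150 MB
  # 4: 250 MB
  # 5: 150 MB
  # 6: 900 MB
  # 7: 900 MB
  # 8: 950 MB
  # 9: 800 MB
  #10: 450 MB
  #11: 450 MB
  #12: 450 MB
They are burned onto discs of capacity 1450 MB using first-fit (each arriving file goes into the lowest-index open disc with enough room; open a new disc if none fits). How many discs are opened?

  1100 → disc 1 (new)  [load 1100/1450]
  900 → disc 2 (new)  [load 900/1450]
  150 → disc 1  [load 1250/1450]
  250 → disc 2  [load 1150/1450]
  150 → disc 1  [load 1400/1450]
  900 → disc 3 (new)  [load 900/1450]
  900 → disc 4 (new)  [load 900/1450]
  950 → disc 5 (new)  [load 950/1450]
  800 → disc 6 (new)  [load 800/1450]
  450 → disc 3  [load 1350/1450]
  450 → disc 4  [load 1350/1450]
  450 → disc 5  [load 1400/1450]
6 discs opened.

6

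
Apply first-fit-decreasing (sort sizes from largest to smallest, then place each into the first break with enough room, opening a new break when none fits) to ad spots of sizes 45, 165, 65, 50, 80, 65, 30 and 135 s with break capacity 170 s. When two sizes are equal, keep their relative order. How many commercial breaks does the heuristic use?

4

Sorted descending: 165, 135, 80, 65, 65, 50, 45, 30.
  165 → break 1 (new)  [load 165/170]
  135 → break 2 (new)  [load 135/170]
  80 → break 3 (new)  [load 80/170]
  65 → break 3  [load 145/170]
  65 → break 4 (new)  [load 65/170]
  50 → break 4  [load 115/170]
  45 → break 4  [load 160/170]
  30 → break 2  [load 165/170]
4 commercial breaks opened.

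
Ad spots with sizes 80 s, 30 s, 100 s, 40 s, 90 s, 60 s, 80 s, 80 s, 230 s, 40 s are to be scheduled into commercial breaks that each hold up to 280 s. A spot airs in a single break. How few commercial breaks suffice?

3

Total = 230 + 100 + 90 + 80 + 80 + 80 + 60 + 40 + 40 + 30 = 830 s.
Lower bound: ⌈830/280⌉ = 3 commercial breaks.
A packing using 3 commercial breaks:
  break 1: 230 + 40 = 270
  break 2: 100 + 90 + 60 + 30 = 280
  break 3: 80 + 80 + 80 + 40 = 280
This matches the lower bound, so 3 is optimal.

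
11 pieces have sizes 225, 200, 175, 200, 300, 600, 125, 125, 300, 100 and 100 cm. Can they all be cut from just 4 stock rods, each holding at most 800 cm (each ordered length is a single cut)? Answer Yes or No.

A valid assignment using 4 stock rods:
  stock rod 1: 600 + 200 = 800
  stock rod 2: 300 + 300 + 200 = 800
  stock rod 3: 225 + 175 + 125 + 125 + 100 = 750
  stock rod 4: 100 = 100
Every load is within 800 cm, so 4 stock rods suffice.

Yes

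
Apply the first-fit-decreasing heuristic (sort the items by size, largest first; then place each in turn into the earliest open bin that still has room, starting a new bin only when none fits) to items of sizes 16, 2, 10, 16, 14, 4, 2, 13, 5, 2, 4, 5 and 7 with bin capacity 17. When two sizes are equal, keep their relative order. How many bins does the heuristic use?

Sorted descending: 16, 16, 14, 13, 10, 7, 5, 5, 4, 4, 2, 2, 2.
  16 → bin 1 (new)  [load 16/17]
  16 → bin 2 (new)  [load 16/17]
  14 → bin 3 (new)  [load 14/17]
  13 → bin 4 (new)  [load 13/17]
  10 → bin 5 (new)  [load 10/17]
  7 → bin 5  [load 17/17]
  5 → bin 6 (new)  [load 5/17]
  5 → bin 6  [load 10/17]
  4 → bin 4  [load 17/17]
  4 → bin 6  [load 14/17]
  2 → bin 3  [load 16/17]
  2 → bin 6  [load 16/17]
  2 → bin 7 (new)  [load 2/17]
7 bins opened.

7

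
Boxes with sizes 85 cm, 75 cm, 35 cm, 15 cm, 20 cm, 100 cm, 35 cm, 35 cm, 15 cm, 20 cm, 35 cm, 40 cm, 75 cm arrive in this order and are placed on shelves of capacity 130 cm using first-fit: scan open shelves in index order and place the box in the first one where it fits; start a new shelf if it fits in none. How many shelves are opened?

5

  85 → shelf 1 (new)  [load 85/130]
  75 → shelf 2 (new)  [load 75/130]
  35 → shelf 1  [load 120/130]
  15 → shelf 2  [load 90/130]
  20 → shelf 2  [load 110/130]
  100 → shelf 3 (new)  [load 100/130]
  35 → shelf 4 (new)  [load 35/130]
  35 → shelf 4  [load 70/130]
  15 → shelf 2  [load 125/130]
  20 → shelf 3  [load 120/130]
  35 → shelf 4  [load 105/130]
  40 → shelf 5 (new)  [load 40/130]
  75 → shelf 5  [load 115/130]
5 shelves opened.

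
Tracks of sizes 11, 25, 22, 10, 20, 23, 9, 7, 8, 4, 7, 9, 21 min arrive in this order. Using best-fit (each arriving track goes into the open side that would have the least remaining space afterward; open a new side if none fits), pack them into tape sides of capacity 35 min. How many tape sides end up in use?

  11 → side 1 (new)  [load 11/35]
  25 → side 2 (new)  [load 25/35]
  22 → side 1  [load 33/35]
  10 → side 2  [load 35/35]
  20 → side 3 (new)  [load 20/35]
  23 → side 4 (new)  [load 23/35]
  9 → side 4  [load 32/35]
  7 → side 3  [load 27/35]
  8 → side 3  [load 35/35]
  4 → side 5 (new)  [load 4/35]
  7 → side 5  [load 11/35]
  9 → side 5  [load 20/35]
  21 → side 6 (new)  [load 21/35]
6 tape sides opened.

6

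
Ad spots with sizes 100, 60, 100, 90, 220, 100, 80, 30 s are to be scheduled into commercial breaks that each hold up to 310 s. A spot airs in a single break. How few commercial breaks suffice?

Total = 220 + 100 + 100 + 100 + 90 + 80 + 60 + 30 = 780 s.
Lower bound: ⌈780/310⌉ = 3 commercial breaks.
A packing using 3 commercial breaks:
  break 1: 220 + 90 = 310
  break 2: 100 + 100 + 100 = 300
  break 3: 80 + 60 + 30 = 170
This matches the lower bound, so 3 is optimal.

3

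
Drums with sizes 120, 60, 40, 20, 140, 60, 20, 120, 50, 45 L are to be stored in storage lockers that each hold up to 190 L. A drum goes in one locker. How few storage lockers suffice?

Total = 140 + 120 + 120 + 60 + 60 + 50 + 45 + 40 + 20 + 20 = 675 L.
Lower bound: ⌈675/190⌉ = 4 storage lockers.
A packing using 4 storage lockers:
  locker 1: 140 + 50 = 190
  locker 2: 120 + 60 = 180
  locker 3: 120 + 60 = 180
  locker 4: 45 + 40 + 20 + 20 = 125
This matches the lower bound, so 4 is optimal.

4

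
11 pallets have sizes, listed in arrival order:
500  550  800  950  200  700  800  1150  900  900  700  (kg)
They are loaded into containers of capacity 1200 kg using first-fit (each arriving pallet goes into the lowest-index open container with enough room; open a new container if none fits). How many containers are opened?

  500 → container 1 (new)  [load 500/1200]
  550 → container 1  [load 1050/1200]
  800 → container 2 (new)  [load 800/1200]
  950 → container 3 (new)  [load 950/1200]
  200 → container 2  [load 1000/1200]
  700 → container 4 (new)  [load 700/1200]
  800 → container 5 (new)  [load 800/1200]
  1150 → container 6 (new)  [load 1150/1200]
  900 → container 7 (new)  [load 900/1200]
  900 → container 8 (new)  [load 900/1200]
  700 → container 9 (new)  [load 700/1200]
9 containers opened.

9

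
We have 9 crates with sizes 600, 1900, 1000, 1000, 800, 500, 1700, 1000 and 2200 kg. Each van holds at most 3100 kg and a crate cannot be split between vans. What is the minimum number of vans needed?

4

Total = 2200 + 1900 + 1700 + 1000 + 1000 + 1000 + 800 + 600 + 500 = 10700 kg.
Lower bound: ⌈10700/3100⌉ = 4 vans.
A packing using 4 vans:
  van 1: 2200 + 800 = 3000
  van 2: 1900 + 1000 = 2900
  van 3: 1700 + 1000 = 2700
  van 4: 1000 + 600 + 500 = 2100
This matches the lower bound, so 4 is optimal.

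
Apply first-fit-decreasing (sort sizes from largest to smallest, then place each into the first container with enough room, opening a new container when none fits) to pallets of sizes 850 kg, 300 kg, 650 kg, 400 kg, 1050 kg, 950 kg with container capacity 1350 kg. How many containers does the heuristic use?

4

Sorted descending: 1050, 950, 850, 650, 400, 300.
  1050 → container 1 (new)  [load 1050/1350]
  950 → container 2 (new)  [load 950/1350]
  850 → container 3 (new)  [load 850/1350]
  650 → container 4 (new)  [load 650/1350]
  400 → container 2  [load 1350/1350]
  300 → container 1  [load 1350/1350]
4 containers opened.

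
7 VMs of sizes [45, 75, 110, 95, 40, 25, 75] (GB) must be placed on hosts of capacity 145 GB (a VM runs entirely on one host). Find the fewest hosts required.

4

Total = 110 + 95 + 75 + 75 + 45 + 40 + 25 = 465 GB.
Lower bound: ⌈465/145⌉ = 4 hosts.
A packing using 4 hosts:
  host 1: 110 + 25 = 135
  host 2: 95 + 45 = 140
  host 3: 75 + 40 = 115
  host 4: 75 = 75
This matches the lower bound, so 4 is optimal.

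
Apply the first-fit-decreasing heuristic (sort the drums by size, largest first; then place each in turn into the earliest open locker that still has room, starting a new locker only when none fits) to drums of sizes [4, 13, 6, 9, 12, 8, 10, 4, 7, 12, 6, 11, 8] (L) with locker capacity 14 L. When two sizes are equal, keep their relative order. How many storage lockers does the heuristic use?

9

Sorted descending: 13, 12, 12, 11, 10, 9, 8, 8, 7, 6, 6, 4, 4.
  13 → locker 1 (new)  [load 13/14]
  12 → locker 2 (new)  [load 12/14]
  12 → locker 3 (new)  [load 12/14]
  11 → locker 4 (new)  [load 11/14]
  10 → locker 5 (new)  [load 10/14]
  9 → locker 6 (new)  [load 9/14]
  8 → locker 7 (new)  [load 8/14]
  8 → locker 8 (new)  [load 8/14]
  7 → locker 9 (new)  [load 7/14]
  6 → locker 7  [load 14/14]
  6 → locker 8  [load 14/14]
  4 → locker 5  [load 14/14]
  4 → locker 6  [load 13/14]
9 storage lockers opened.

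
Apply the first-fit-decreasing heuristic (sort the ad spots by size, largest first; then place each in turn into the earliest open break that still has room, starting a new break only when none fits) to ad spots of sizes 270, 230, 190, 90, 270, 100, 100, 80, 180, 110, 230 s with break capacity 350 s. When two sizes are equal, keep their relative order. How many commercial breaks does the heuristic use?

6

Sorted descending: 270, 270, 230, 230, 190, 180, 110, 100, 100, 90, 80.
  270 → break 1 (new)  [load 270/350]
  270 → break 2 (new)  [load 270/350]
  230 → break 3 (new)  [load 230/350]
  230 → break 4 (new)  [load 230/350]
  190 → break 5 (new)  [load 190/350]
  180 → break 6 (new)  [load 180/350]
  110 → break 3  [load 340/350]
  100 → break 4  [load 330/350]
  100 → break 5  [load 290/350]
  90 → break 6  [load 270/350]
  80 → break 1  [load 350/350]
6 commercial breaks opened.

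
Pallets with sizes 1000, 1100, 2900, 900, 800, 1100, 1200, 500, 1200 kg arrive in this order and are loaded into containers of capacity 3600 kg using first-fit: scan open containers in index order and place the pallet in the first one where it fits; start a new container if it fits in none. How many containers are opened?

4

  1000 → container 1 (new)  [load 1000/3600]
  1100 → container 1  [load 2100/3600]
  2900 → container 2 (new)  [load 2900/3600]
  900 → container 1  [load 3000/3600]
  800 → container 3 (new)  [load 800/3600]
  1100 → container 3  [load 1900/3600]
  1200 → container 3  [load 3100/3600]
  500 → container 1  [load 3500/3600]
  1200 → container 4 (new)  [load 1200/3600]
4 containers opened.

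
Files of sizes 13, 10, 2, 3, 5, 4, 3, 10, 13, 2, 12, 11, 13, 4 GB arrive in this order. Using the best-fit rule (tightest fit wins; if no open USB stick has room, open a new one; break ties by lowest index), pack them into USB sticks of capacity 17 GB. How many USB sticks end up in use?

  13 → USB stick 1 (new)  [load 13/17]
  10 → USB stick 2 (new)  [load 10/17]
  2 → USB stick 1  [load 15/17]
  3 → USB stick 2  [load 13/17]
  5 → USB stick 3 (new)  [load 5/17]
  4 → USB stick 2  [load 17/17]
  3 → USB stick 3  [load 8/17]
  10 → USB stick 4 (new)  [load 10/17]
  13 → USB stick 5 (new)  [load 13/17]
  2 → USB stick 1  [load 17/17]
  12 → USB stick 6 (new)  [load 12/17]
  11 → USB stick 7 (new)  [load 11/17]
  13 → USB stick 8 (new)  [load 13/17]
  4 → USB stick 5  [load 17/17]
8 USB sticks opened.

8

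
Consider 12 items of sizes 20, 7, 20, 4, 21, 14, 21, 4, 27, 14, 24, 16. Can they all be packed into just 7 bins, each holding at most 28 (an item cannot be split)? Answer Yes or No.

Total = 192; ⌈192/28⌉ = 7.
The bound of 7 does not rule out 7, but exhaustive search shows no assignment into 7 bins of capacity 28 exists — the minimum is 8.

No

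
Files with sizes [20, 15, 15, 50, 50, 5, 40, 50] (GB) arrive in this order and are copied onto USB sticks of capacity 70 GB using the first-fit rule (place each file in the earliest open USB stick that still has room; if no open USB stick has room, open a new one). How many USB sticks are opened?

5

  20 → USB stick 1 (new)  [load 20/70]
  15 → USB stick 1  [load 35/70]
  15 → USB stick 1  [load 50/70]
  50 → USB stick 2 (new)  [load 50/70]
  50 → USB stick 3 (new)  [load 50/70]
  5 → USB stick 1  [load 55/70]
  40 → USB stick 4 (new)  [load 40/70]
  50 → USB stick 5 (new)  [load 50/70]
5 USB sticks opened.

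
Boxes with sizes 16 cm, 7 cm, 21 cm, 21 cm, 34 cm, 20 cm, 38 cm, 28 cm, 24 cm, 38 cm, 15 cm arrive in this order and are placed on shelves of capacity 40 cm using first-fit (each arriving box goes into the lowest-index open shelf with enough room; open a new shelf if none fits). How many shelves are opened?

  16 → shelf 1 (new)  [load 16/40]
  7 → shelf 1  [load 23/40]
  21 → shelf 2 (new)  [load 21/40]
  21 → shelf 3 (new)  [load 21/40]
  34 → shelf 4 (new)  [load 34/40]
  20 → shelf 5 (new)  [load 20/40]
  38 → shelf 6 (new)  [load 38/40]
  28 → shelf 7 (new)  [load 28/40]
  24 → shelf 8 (new)  [load 24/40]
  38 → shelf 9 (new)  [load 38/40]
  15 → shelf 1  [load 38/40]
9 shelves opened.

9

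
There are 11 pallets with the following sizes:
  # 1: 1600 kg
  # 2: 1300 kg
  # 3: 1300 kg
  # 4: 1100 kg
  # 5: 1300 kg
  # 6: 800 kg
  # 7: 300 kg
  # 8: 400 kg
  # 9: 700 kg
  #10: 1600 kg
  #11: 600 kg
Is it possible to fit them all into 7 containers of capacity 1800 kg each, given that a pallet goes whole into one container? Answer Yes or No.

Yes

A valid assignment using 7 containers:
  container 1: 1600 = 1600
  container 2: 1600 = 1600
  container 3: 1300 + 400 = 1700
  container 4: 1300 + 300 = 1600
  container 5: 1300 = 1300
  container 6: 1100 + 700 = 1800
  container 7: 800 + 600 = 1400
Every load is within 1800 kg, so 7 containers suffice.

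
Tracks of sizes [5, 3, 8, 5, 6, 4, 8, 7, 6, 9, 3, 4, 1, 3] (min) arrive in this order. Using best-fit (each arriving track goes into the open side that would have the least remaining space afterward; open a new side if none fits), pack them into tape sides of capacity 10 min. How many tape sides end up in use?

8

  5 → side 1 (new)  [load 5/10]
  3 → side 1  [load 8/10]
  8 → side 2 (new)  [load 8/10]
  5 → side 3 (new)  [load 5/10]
  6 → side 4 (new)  [load 6/10]
  4 → side 4  [load 10/10]
  8 → side 5 (new)  [load 8/10]
  7 → side 6 (new)  [load 7/10]
  6 → side 7 (new)  [load 6/10]
  9 → side 8 (new)  [load 9/10]
  3 → side 6  [load 10/10]
  4 → side 7  [load 10/10]
  1 → side 8  [load 10/10]
  3 → side 3  [load 8/10]
8 tape sides opened.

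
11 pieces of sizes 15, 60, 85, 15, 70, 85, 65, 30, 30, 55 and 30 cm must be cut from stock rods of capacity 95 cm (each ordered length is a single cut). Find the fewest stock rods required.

Total = 85 + 85 + 70 + 65 + 60 + 55 + 30 + 30 + 30 + 15 + 15 = 540 cm.
Lower bound: ⌈540/95⌉ = 6 stock rods.
A packing using 7 stock rods:
  stock rod 1: 85 = 85
  stock rod 2: 85 = 85
  stock rod 3: 70 + 15 = 85
  stock rod 4: 65 + 30 = 95
  stock rod 5: 60 + 30 = 90
  stock rod 6: 55 + 30 = 85
  stock rod 7: 15 = 15
No arrangement into 6 stock rods stays within capacity, so 7 is optimal.

7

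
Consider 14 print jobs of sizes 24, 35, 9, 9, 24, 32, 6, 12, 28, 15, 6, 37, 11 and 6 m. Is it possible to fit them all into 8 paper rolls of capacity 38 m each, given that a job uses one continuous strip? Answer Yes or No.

A valid assignment using 7 paper rolls:
  roll 1: 37 = 37
  roll 2: 35 = 35
  roll 3: 32 + 6 = 38
  roll 4: 28 + 9 = 37
  roll 5: 24 + 12 = 36
  roll 6: 24 + 11 = 35
  roll 7: 15 + 9 + 6 + 6 = 36
That uses only 7 ≤ 8, so 8 paper rolls are enough.

Yes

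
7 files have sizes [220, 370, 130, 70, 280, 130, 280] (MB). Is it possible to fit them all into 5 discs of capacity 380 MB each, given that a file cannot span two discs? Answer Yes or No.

A valid assignment using 5 discs:
  disc 1: 370 = 370
  disc 2: 280 + 70 = 350
  disc 3: 280 = 280
  disc 4: 220 + 130 = 350
  disc 5: 130 = 130
Every load is within 380 MB, so 5 discs suffice.

Yes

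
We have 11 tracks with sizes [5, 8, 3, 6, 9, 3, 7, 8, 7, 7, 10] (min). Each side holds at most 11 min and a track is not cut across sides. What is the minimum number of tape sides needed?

8

Total = 10 + 9 + 8 + 8 + 7 + 7 + 7 + 6 + 5 + 3 + 3 = 73 min.
Lower bound: ⌈73/11⌉ = 7 tape sides.
Also, 8 tracks each exceed 11/2 min, and no two of those can share a side, so at least 8 tape sides are needed.
A packing using 8 tape sides:
  side 1: 10 = 10
  side 2: 9 = 9
  side 3: 8 + 3 = 11
  side 4: 8 + 3 = 11
  side 5: 7 = 7
  side 6: 7 = 7
  side 7: 7 = 7
  side 8: 6 + 5 = 11
This matches the lower bound, so 8 is optimal.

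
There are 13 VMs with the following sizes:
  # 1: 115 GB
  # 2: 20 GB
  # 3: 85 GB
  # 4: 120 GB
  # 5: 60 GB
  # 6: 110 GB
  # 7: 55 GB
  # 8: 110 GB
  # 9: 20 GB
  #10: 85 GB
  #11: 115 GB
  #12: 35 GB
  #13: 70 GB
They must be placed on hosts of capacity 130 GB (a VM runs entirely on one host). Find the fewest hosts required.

9

Total = 120 + 115 + 115 + 110 + 110 + 85 + 85 + 70 + 60 + 55 + 35 + 20 + 20 = 1000 GB.
Lower bound: ⌈1000/130⌉ = 8 hosts.
A packing using 9 hosts:
  host 1: 120 = 120
  host 2: 115 = 115
  host 3: 115 = 115
  host 4: 110 + 20 = 130
  host 5: 110 + 20 = 130
  host 6: 85 + 35 = 120
  host 7: 85 = 85
  host 8: 70 + 60 = 130
  host 9: 55 = 55
No arrangement into 8 hosts stays within capacity, so 9 is optimal.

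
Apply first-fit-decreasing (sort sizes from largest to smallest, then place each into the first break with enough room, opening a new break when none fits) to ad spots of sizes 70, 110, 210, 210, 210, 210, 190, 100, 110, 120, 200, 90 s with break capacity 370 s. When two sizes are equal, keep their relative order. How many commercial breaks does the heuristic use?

6

Sorted descending: 210, 210, 210, 210, 200, 190, 120, 110, 110, 100, 90, 70.
  210 → break 1 (new)  [load 210/370]
  210 → break 2 (new)  [load 210/370]
  210 → break 3 (new)  [load 210/370]
  210 → break 4 (new)  [load 210/370]
  200 → break 5 (new)  [load 200/370]
  190 → break 6 (new)  [load 190/370]
  120 → break 1  [load 330/370]
  110 → break 2  [load 320/370]
  110 → break 3  [load 320/370]
  100 → break 4  [load 310/370]
  90 → break 5  [load 290/370]
  70 → break 5  [load 360/370]
6 commercial breaks opened.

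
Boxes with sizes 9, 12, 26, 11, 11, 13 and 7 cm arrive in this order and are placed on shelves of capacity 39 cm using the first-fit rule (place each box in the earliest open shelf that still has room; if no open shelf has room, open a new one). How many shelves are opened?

3

  9 → shelf 1 (new)  [load 9/39]
  12 → shelf 1  [load 21/39]
  26 → shelf 2 (new)  [load 26/39]
  11 → shelf 1  [load 32/39]
  11 → shelf 2  [load 37/39]
  13 → shelf 3 (new)  [load 13/39]
  7 → shelf 1  [load 39/39]
3 shelves opened.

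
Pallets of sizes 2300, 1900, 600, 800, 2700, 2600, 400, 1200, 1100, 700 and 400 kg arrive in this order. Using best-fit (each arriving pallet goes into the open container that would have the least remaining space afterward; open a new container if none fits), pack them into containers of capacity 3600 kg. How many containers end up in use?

5

  2300 → container 1 (new)  [load 2300/3600]
  1900 → container 2 (new)  [load 1900/3600]
  600 → container 1  [load 2900/3600]
  800 → container 2  [load 2700/3600]
  2700 → container 3 (new)  [load 2700/3600]
  2600 → container 4 (new)  [load 2600/3600]
  400 → container 1  [load 3300/3600]
  1200 → container 5 (new)  [load 1200/3600]
  1100 → container 5  [load 2300/3600]
  700 → container 2  [load 3400/3600]
  400 → container 3  [load 3100/3600]
5 containers opened.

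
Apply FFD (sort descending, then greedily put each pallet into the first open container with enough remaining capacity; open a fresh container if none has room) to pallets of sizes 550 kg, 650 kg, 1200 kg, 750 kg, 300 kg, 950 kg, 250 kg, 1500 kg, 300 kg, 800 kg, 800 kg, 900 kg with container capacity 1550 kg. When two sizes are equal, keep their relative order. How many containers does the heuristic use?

Sorted descending: 1500, 1200, 950, 900, 800, 800, 750, 650, 550, 300, 300, 250.
  1500 → container 1 (new)  [load 1500/1550]
  1200 → container 2 (new)  [load 1200/1550]
  950 → container 3 (new)  [load 950/1550]
  900 → container 4 (new)  [load 900/1550]
  800 → container 5 (new)  [load 800/1550]
  800 → container 6 (new)  [load 800/1550]
  750 → container 5  [load 1550/1550]
  650 → container 4  [load 1550/1550]
  550 → container 3  [load 1500/1550]
  300 → container 2  [load 1500/1550]
  300 → container 6  [load 1100/1550]
  250 → container 6  [load 1350/1550]
6 containers opened.

6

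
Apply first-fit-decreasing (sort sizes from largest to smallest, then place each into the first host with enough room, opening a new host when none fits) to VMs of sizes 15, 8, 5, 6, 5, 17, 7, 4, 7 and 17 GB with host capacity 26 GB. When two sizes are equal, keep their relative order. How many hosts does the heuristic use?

Sorted descending: 17, 17, 15, 8, 7, 7, 6, 5, 5, 4.
  17 → host 1 (new)  [load 17/26]
  17 → host 2 (new)  [load 17/26]
  15 → host 3 (new)  [load 15/26]
  8 → host 1  [load 25/26]
  7 → host 2  [load 24/26]
  7 → host 3  [load 22/26]
  6 → host 4 (new)  [load 6/26]
  5 → host 4  [load 11/26]
  5 → host 4  [load 16/26]
  4 → host 3  [load 26/26]
4 hosts opened.

4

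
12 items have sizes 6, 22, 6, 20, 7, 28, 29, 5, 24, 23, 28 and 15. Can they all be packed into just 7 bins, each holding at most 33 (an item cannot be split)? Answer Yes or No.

Total = 213; ⌈213/33⌉ = 7.
The bound of 7 does not rule out 7, but exhaustive search shows no assignment into 7 bins of capacity 33 exists — the minimum is 8.

No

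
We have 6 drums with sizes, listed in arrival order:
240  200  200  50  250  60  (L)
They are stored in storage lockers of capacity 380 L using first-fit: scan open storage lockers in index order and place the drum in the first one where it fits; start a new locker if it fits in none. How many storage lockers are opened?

4

  240 → locker 1 (new)  [load 240/380]
  200 → locker 2 (new)  [load 200/380]
  200 → locker 3 (new)  [load 200/380]
  50 → locker 1  [load 290/380]
  250 → locker 4 (new)  [load 250/380]
  60 → locker 1  [load 350/380]
4 storage lockers opened.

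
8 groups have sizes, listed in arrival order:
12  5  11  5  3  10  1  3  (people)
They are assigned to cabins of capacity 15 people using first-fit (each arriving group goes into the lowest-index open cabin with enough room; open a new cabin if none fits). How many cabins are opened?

  12 → cabin 1 (new)  [load 12/15]
  5 → cabin 2 (new)  [load 5/15]
  11 → cabin 3 (new)  [load 11/15]
  5 → cabin 2  [load 10/15]
  3 → cabin 1  [load 15/15]
  10 → cabin 4 (new)  [load 10/15]
  1 → cabin 2  [load 11/15]
  3 → cabin 2  [load 14/15]
4 cabins opened.

4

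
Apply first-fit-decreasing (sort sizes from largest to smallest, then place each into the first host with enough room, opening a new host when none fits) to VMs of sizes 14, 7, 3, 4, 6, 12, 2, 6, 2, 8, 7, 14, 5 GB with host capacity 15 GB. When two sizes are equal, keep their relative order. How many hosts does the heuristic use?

Sorted descending: 14, 14, 12, 8, 7, 7, 6, 6, 5, 4, 3, 2, 2.
  14 → host 1 (new)  [load 14/15]
  14 → host 2 (new)  [load 14/15]
  12 → host 3 (new)  [load 12/15]
  8 → host 4 (new)  [load 8/15]
  7 → host 4  [load 15/15]
  7 → host 5 (new)  [load 7/15]
  6 → host 5  [load 13/15]
  6 → host 6 (new)  [load 6/15]
  5 → host 6  [load 11/15]
  4 → host 6  [load 15/15]
  3 → host 3  [load 15/15]
  2 → host 5  [load 15/15]
  2 → host 7 (new)  [load 2/15]
7 hosts opened.

7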